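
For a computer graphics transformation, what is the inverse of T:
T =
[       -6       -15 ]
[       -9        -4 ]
det(T) = -111
T⁻¹ =
[    4/111     -5/37 ]
[    -3/37      2/37 ]

For a 2×2 matrix T = [[a, b], [c, d]] with det(T) ≠ 0, T⁻¹ = (1/det(T)) * [[d, -b], [-c, a]].
det(T) = (-6)*(-4) - (-15)*(-9) = 24 - 135 = -111.
T⁻¹ = (1/-111) * [[-4, 15], [9, -6]].
Dividing each entry by -111 and reducing:
T⁻¹ =
[    4/111     -5/37 ]
[    -3/37      2/37 ]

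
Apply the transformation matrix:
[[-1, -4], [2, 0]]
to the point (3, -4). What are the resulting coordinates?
(13, 6)

Matrix multiplication:
[[-1, -4], [2, 0]] × [3, -4]ᵀ
= [-1×3 + -4×-4, 2×3 + 0×-4]ᵀ
= [13.0000, 6.0000]ᵀ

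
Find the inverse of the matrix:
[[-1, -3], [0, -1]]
[[-1, 3], [0, -1]]

For [[a,b],[c,d]], inverse = (1/det)·[[d,-b],[-c,a]]
det = -1·-1 - -3·0 = 1
Inverse = (1/1)·[[-1, 3], [0, -1]]
        = [[-1, 3], [0, -1]]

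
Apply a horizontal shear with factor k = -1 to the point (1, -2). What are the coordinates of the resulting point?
(3, -2)

Shear matrix for horizontal shear with factor k = -1:
[[1, -1], [0, 1]]
Result: (1, -2) → (3, -2)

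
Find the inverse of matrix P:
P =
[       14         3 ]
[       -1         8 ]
det(P) = 115
P⁻¹ =
[    8/115    -3/115 ]
[    1/115    14/115 ]

For a 2×2 matrix P = [[a, b], [c, d]] with det(P) ≠ 0, P⁻¹ = (1/det(P)) * [[d, -b], [-c, a]].
det(P) = (14)*(8) - (3)*(-1) = 112 + 3 = 115.
P⁻¹ = (1/115) * [[8, -3], [1, 14]].
Dividing each entry by 115 and reducing:
P⁻¹ =
[    8/115    -3/115 ]
[    1/115    14/115 ]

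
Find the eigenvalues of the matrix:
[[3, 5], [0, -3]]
λ = -3 and λ = 3

Characteristic equation: det(A - λI) = 0
λ² - (trace)λ + (det) = 0
λ² - (0)λ + (-9) = 0
λ² - 0λ - 9 = 0
Solving: λ = -3, 3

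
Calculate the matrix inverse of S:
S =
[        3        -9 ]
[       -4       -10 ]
det(S) = -66
S⁻¹ =
[     5/33     -3/22 ]
[    -2/33     -1/22 ]

For a 2×2 matrix S = [[a, b], [c, d]] with det(S) ≠ 0, S⁻¹ = (1/det(S)) * [[d, -b], [-c, a]].
det(S) = (3)*(-10) - (-9)*(-4) = -30 - 36 = -66.
S⁻¹ = (1/-66) * [[-10, 9], [4, 3]].
Dividing each entry by -66 and reducing:
S⁻¹ =
[     5/33     -3/22 ]
[    -2/33     -1/22 ]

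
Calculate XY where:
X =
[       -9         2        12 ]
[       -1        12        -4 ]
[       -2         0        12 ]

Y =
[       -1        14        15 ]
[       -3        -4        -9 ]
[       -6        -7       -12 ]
XY =
[      -69      -218      -297 ]
[      -11       -34       -75 ]
[      -70      -112      -174 ]

Matrix multiplication: (XY)[i][j] = sum over k of X[i][k] * Y[k][j].
  (XY)[0][0] = (-9)*(-1) + (2)*(-3) + (12)*(-6) = -69
  (XY)[0][1] = (-9)*(14) + (2)*(-4) + (12)*(-7) = -218
  (XY)[0][2] = (-9)*(15) + (2)*(-9) + (12)*(-12) = -297
  (XY)[1][0] = (-1)*(-1) + (12)*(-3) + (-4)*(-6) = -11
  (XY)[1][1] = (-1)*(14) + (12)*(-4) + (-4)*(-7) = -34
  (XY)[1][2] = (-1)*(15) + (12)*(-9) + (-4)*(-12) = -75
  (XY)[2][0] = (-2)*(-1) + (0)*(-3) + (12)*(-6) = -70
  (XY)[2][1] = (-2)*(14) + (0)*(-4) + (12)*(-7) = -112
  (XY)[2][2] = (-2)*(15) + (0)*(-9) + (12)*(-12) = -174
XY =
[      -69      -218      -297 ]
[      -11       -34       -75 ]
[      -70      -112      -174 ]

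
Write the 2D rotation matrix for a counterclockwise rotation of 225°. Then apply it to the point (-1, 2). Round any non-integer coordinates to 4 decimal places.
R = [[-√2/2, √2/2], [-√2/2, -√2/2]]; R·(-1, 2) = (2.1213, -0.7071)

Rotation matrix formula: R(θ) = [[cos θ, -sin θ], [sin θ, cos θ]]
For θ = 225°:
cos(225°) = -√2/2
sin(225°) = -√2/2
R = [[-√2/2, √2/2], [-√2/2, -√2/2]]
Apply to (-1, 2): [-√2/2·-1 + (√2/2)·2, -√2/2·-1 + -√2/2·2] = (2.1213, -0.7071)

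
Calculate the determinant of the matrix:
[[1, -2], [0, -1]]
-1

For a 2×2 matrix [[a, b], [c, d]], det = ad - bc
det = (1)(-1) - (-2)(0) = -1 - 0 = -1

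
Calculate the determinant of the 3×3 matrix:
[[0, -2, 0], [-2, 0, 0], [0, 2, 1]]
-4

Expansion along first row:
det = 0·det([[0,0],[2,1]]) - -2·det([[-2,0],[0,1]]) + 0·det([[-2,0],[0,2]])
    = 0·(0·1 - 0·2) - -2·(-2·1 - 0·0) + 0·(-2·2 - 0·0)
    = 0·0 - -2·-2 + 0·-4
    = 0 + -4 + 0 = -4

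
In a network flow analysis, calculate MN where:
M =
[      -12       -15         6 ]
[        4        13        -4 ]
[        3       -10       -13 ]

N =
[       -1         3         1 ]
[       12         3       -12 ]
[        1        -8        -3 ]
MN =
[     -162      -129       150 ]
[      148        83      -140 ]
[     -136        83       162 ]

Matrix multiplication: (MN)[i][j] = sum over k of M[i][k] * N[k][j].
  (MN)[0][0] = (-12)*(-1) + (-15)*(12) + (6)*(1) = -162
  (MN)[0][1] = (-12)*(3) + (-15)*(3) + (6)*(-8) = -129
  (MN)[0][2] = (-12)*(1) + (-15)*(-12) + (6)*(-3) = 150
  (MN)[1][0] = (4)*(-1) + (13)*(12) + (-4)*(1) = 148
  (MN)[1][1] = (4)*(3) + (13)*(3) + (-4)*(-8) = 83
  (MN)[1][2] = (4)*(1) + (13)*(-12) + (-4)*(-3) = -140
  (MN)[2][0] = (3)*(-1) + (-10)*(12) + (-13)*(1) = -136
  (MN)[2][1] = (3)*(3) + (-10)*(3) + (-13)*(-8) = 83
  (MN)[2][2] = (3)*(1) + (-10)*(-12) + (-13)*(-3) = 162
MN =
[     -162      -129       150 ]
[      148        83      -140 ]
[     -136        83       162 ]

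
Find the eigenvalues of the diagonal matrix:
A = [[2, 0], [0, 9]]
λ₁ = 2, λ₂ = 9

The characteristic polynomial of A is det(A - λI) = (2 - λ)(9 - λ) = 0.
The roots are λ = 2 and λ = 9, so the eigenvalues are the diagonal entries.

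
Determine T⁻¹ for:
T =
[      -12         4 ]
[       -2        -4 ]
det(T) = 56
T⁻¹ =
[    -1/14     -1/14 ]
[     1/28     -3/14 ]

For a 2×2 matrix T = [[a, b], [c, d]] with det(T) ≠ 0, T⁻¹ = (1/det(T)) * [[d, -b], [-c, a]].
det(T) = (-12)*(-4) - (4)*(-2) = 48 + 8 = 56.
T⁻¹ = (1/56) * [[-4, -4], [2, -12]].
Dividing each entry by 56 and reducing:
T⁻¹ =
[    -1/14     -1/14 ]
[     1/28     -3/14 ]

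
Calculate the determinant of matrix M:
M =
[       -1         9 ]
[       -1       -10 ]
det(M) = 19

For a 2×2 matrix [[a, b], [c, d]], det = a*d - b*c.
det(M) = (-1)*(-10) - (9)*(-1) = 10 + 9 = 19.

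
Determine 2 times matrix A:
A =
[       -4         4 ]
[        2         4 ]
2A =
[       -8         8 ]
[        4         8 ]

Scalar multiplication is elementwise: (2A)[i][j] = 2 * A[i][j].
  (2A)[0][0] = 2 * (-4) = -8
  (2A)[0][1] = 2 * (4) = 8
  (2A)[1][0] = 2 * (2) = 4
  (2A)[1][1] = 2 * (4) = 8
2A =
[       -8         8 ]
[        4         8 ]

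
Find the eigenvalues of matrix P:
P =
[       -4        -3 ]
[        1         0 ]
λ = -3, -1

Solve det(P - λI) = 0. For a 2×2 matrix the characteristic equation is λ² - (trace)λ + det = 0.
trace(P) = a + d = -4 + 0 = -4.
det(P) = a*d - b*c = (-4)*(0) - (-3)*(1) = 0 + 3 = 3.
Characteristic equation: λ² - (-4)λ + (3) = 0.
Discriminant = (-4)² - 4*(3) = 16 - 12 = 4.
λ = (-4 ± √4) / 2 = (-4 ± 2) / 2 = -3, -1.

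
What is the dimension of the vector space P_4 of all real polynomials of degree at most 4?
Dimension = 5

A polynomial of degree at most 4 can be written as a₀ + a₁x + a₂x² + … + a_4x^4, with 5 free coefficients a₀, …, a_4.
The set {1, x, x², …, x^4} is a basis: it spans P_4 (every such polynomial is a linear combination of these) and is linearly independent (a polynomial is zero iff all its coefficients are zero).
Therefore dim(P_4) = 4 + 1 = 5.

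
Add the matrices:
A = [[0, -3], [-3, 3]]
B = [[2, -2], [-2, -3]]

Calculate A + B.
[[2, -5], [-5, 0]]

Add corresponding elements:
(0)+(2)=2
(-3)+(-2)=-5
(-3)+(-2)=-5
(3)+(-3)=0
A + B = [[2, -5], [-5, 0]]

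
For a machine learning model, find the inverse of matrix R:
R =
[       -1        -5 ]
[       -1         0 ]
det(R) = -5
R⁻¹ =
[        0        -1 ]
[     -1/5       1/5 ]

For a 2×2 matrix R = [[a, b], [c, d]] with det(R) ≠ 0, R⁻¹ = (1/det(R)) * [[d, -b], [-c, a]].
det(R) = (-1)*(0) - (-5)*(-1) = 0 - 5 = -5.
R⁻¹ = (1/-5) * [[0, 5], [1, -1]].
Dividing each entry by -5 and reducing:
R⁻¹ =
[        0        -1 ]
[     -1/5       1/5 ]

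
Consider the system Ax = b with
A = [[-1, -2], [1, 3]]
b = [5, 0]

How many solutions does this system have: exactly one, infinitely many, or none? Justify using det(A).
Exactly one solution

Compute det(A) = (-1)*(3) - (-2)*(1) = -1.
Because det(A) ≠ 0, A is invertible and Ax = b has a unique solution for every b (here x = A⁻¹ b).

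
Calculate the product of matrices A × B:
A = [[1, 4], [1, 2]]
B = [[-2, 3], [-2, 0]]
[[-10, 3], [-6, 3]]

Matrix multiplication:
C[0][0] = 1×-2 + 4×-2 = -10
C[0][1] = 1×3 + 4×0 = 3
C[1][0] = 1×-2 + 2×-2 = -6
C[1][1] = 1×3 + 2×0 = 3
Result: [[-10, 3], [-6, 3]]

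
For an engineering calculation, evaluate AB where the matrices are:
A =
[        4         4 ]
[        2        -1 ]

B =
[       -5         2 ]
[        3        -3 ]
AB =
[       -8        -4 ]
[      -13         7 ]

Matrix multiplication: (AB)[i][j] = sum over k of A[i][k] * B[k][j].
  (AB)[0][0] = (4)*(-5) + (4)*(3) = -8
  (AB)[0][1] = (4)*(2) + (4)*(-3) = -4
  (AB)[1][0] = (2)*(-5) + (-1)*(3) = -13
  (AB)[1][1] = (2)*(2) + (-1)*(-3) = 7
AB =
[       -8        -4 ]
[      -13         7 ]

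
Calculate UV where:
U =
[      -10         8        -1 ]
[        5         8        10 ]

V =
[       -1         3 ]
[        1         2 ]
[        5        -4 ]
UV =
[       13       -10 ]
[       53        -9 ]

Matrix multiplication: (UV)[i][j] = sum over k of U[i][k] * V[k][j].
  (UV)[0][0] = (-10)*(-1) + (8)*(1) + (-1)*(5) = 13
  (UV)[0][1] = (-10)*(3) + (8)*(2) + (-1)*(-4) = -10
  (UV)[1][0] = (5)*(-1) + (8)*(1) + (10)*(5) = 53
  (UV)[1][1] = (5)*(3) + (8)*(2) + (10)*(-4) = -9
UV =
[       13       -10 ]
[       53        -9 ]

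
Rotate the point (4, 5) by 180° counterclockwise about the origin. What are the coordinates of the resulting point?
(-4, -5)

Rotation matrix R(θ) = [[cos θ, -sin θ], [sin θ, cos θ]]; for θ = 180°:
R = [[-1, 0], [0, -1]]
Result: R × [4, 5]ᵀ = [-1·4 + (0)·5, 0·4 + (-1)·5]ᵀ = (-4, -5)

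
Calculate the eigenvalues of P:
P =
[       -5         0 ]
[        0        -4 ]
λ = -5, -4

Solve det(P - λI) = 0. For a 2×2 matrix the characteristic equation is λ² - (trace)λ + det = 0.
trace(P) = a + d = -5 - 4 = -9.
det(P) = a*d - b*c = (-5)*(-4) - (0)*(0) = 20 - 0 = 20.
Characteristic equation: λ² - (-9)λ + (20) = 0.
Discriminant = (-9)² - 4*(20) = 81 - 80 = 1.
λ = (-9 ± √1) / 2 = (-9 ± 1) / 2 = -5, -4.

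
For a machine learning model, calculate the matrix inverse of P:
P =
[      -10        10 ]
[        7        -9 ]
det(P) = 20
P⁻¹ =
[    -9/20      -1/2 ]
[    -7/20      -1/2 ]

For a 2×2 matrix P = [[a, b], [c, d]] with det(P) ≠ 0, P⁻¹ = (1/det(P)) * [[d, -b], [-c, a]].
det(P) = (-10)*(-9) - (10)*(7) = 90 - 70 = 20.
P⁻¹ = (1/20) * [[-9, -10], [-7, -10]].
Dividing each entry by 20 and reducing:
P⁻¹ =
[    -9/20      -1/2 ]
[    -7/20      -1/2 ]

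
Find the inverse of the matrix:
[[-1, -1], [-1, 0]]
[[0, -1], [-1, 1]]

For [[a,b],[c,d]], inverse = (1/det)·[[d,-b],[-c,a]]
det = -1·0 - -1·-1 = -1
Inverse = (1/-1)·[[0, 1], [1, -1]]
        = [[0, -1], [-1, 1]]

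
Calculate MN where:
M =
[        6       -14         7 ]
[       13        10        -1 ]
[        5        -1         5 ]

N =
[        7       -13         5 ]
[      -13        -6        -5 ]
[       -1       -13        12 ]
MN =
[      217       -85       184 ]
[      -38      -216         3 ]
[       43      -124        90 ]

Matrix multiplication: (MN)[i][j] = sum over k of M[i][k] * N[k][j].
  (MN)[0][0] = (6)*(7) + (-14)*(-13) + (7)*(-1) = 217
  (MN)[0][1] = (6)*(-13) + (-14)*(-6) + (7)*(-13) = -85
  (MN)[0][2] = (6)*(5) + (-14)*(-5) + (7)*(12) = 184
  (MN)[1][0] = (13)*(7) + (10)*(-13) + (-1)*(-1) = -38
  (MN)[1][1] = (13)*(-13) + (10)*(-6) + (-1)*(-13) = -216
  (MN)[1][2] = (13)*(5) + (10)*(-5) + (-1)*(12) = 3
  (MN)[2][0] = (5)*(7) + (-1)*(-13) + (5)*(-1) = 43
  (MN)[2][1] = (5)*(-13) + (-1)*(-6) + (5)*(-13) = -124
  (MN)[2][2] = (5)*(5) + (-1)*(-5) + (5)*(12) = 90
MN =
[      217       -85       184 ]
[      -38      -216         3 ]
[       43      -124        90 ]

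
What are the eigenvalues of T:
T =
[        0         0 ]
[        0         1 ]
λ = 0, 1

Solve det(T - λI) = 0. For a 2×2 matrix the characteristic equation is λ² - (trace)λ + det = 0.
trace(T) = a + d = 0 + 1 = 1.
det(T) = a*d - b*c = (0)*(1) - (0)*(0) = 0 - 0 = 0.
Characteristic equation: λ² - (1)λ + (0) = 0.
Discriminant = (1)² - 4*(0) = 1 - 0 = 1.
λ = (1 ± √1) / 2 = (1 ± 1) / 2 = 0, 1.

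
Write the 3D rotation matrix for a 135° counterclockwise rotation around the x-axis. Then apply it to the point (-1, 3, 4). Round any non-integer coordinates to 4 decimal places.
R = [[1, 0, 0], [0, -√2/2, -√2/2], [0, √2/2, -√2/2]]; R·(-1, 3, 4) = (-1.0000, -4.9497, -0.7071)

Rotation matrix for 135° around x-axis:
cos(135°) = -√2/2, sin(135°) = √2/2
R = [[1, 0, 0], [0, -√2/2, -√2/2], [0, √2/2, -√2/2]]
Apply to (-1, 3, 4): R·[-1, 3, 4]ᵀ = (-1.0000, -4.9497, -0.7071)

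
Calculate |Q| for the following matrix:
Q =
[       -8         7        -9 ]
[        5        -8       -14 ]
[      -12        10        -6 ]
det(Q) = 296

Expand along row 0 (cofactor expansion): det(Q) = a*(e*i - f*h) - b*(d*i - f*g) + c*(d*h - e*g), where the 3×3 is [[a, b, c], [d, e, f], [g, h, i]].
Minor M_00 = (-8)*(-6) - (-14)*(10) = 48 + 140 = 188.
Minor M_01 = (5)*(-6) - (-14)*(-12) = -30 - 168 = -198.
Minor M_02 = (5)*(10) - (-8)*(-12) = 50 - 96 = -46.
det(Q) = (-8)*(188) - (7)*(-198) + (-9)*(-46) = -1504 + 1386 + 414 = 296.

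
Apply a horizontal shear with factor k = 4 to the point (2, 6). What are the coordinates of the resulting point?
(26, 6)

Shear matrix for horizontal shear with factor k = 4:
[[1, 4], [0, 1]]
Result: (2, 6) → (26, 6)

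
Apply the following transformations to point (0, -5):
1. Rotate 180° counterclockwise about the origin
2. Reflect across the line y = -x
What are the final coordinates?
(-5, 0)

Step 1: Rotate 180° → (0, 5)
Step 2: Reflect across the line y = -x → (-5, 0)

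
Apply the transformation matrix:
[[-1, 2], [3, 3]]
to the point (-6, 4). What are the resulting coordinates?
(14, -6)

Matrix multiplication:
[[-1, 2], [3, 3]] × [-6, 4]ᵀ
= [-1×-6 + 2×4, 3×-6 + 3×4]ᵀ
= [14.0000, -6.0000]ᵀ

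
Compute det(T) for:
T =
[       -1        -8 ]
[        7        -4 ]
det(T) = 60

For a 2×2 matrix [[a, b], [c, d]], det = a*d - b*c.
det(T) = (-1)*(-4) - (-8)*(7) = 4 + 56 = 60.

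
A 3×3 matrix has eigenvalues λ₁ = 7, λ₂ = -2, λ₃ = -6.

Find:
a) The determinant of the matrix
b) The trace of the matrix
det = 84, trace = -1

Two standard eigenvalue identities:
- det(A) equals the product of the eigenvalues (counted with multiplicity).
- trace(A) equals the sum of the eigenvalues.
det(A) = (7)*(-2)*(-6) = 84.
trace(A) = 7 - 2 - 6 = -1.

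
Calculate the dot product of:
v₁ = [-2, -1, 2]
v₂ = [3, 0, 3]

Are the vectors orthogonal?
0, Yes

The dot product is the sum of products of corresponding components.
v₁·v₂ = (-2)*(3) + (-1)*(0) + (2)*(3) = -6 + 0 + 6 = 0.
Two vectors are orthogonal iff their dot product is 0; here the dot product is 0, so the vectors are orthogonal.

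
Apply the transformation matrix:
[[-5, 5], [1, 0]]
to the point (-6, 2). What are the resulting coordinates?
(40, -6)

Matrix multiplication:
[[-5, 5], [1, 0]] × [-6, 2]ᵀ
= [-5×-6 + 5×2, 1×-6 + 0×2]ᵀ
= [40.0000, -6.0000]ᵀ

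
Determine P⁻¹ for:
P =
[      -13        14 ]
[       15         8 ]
det(P) = -314
P⁻¹ =
[   -4/157     7/157 ]
[   15/314    13/314 ]

For a 2×2 matrix P = [[a, b], [c, d]] with det(P) ≠ 0, P⁻¹ = (1/det(P)) * [[d, -b], [-c, a]].
det(P) = (-13)*(8) - (14)*(15) = -104 - 210 = -314.
P⁻¹ = (1/-314) * [[8, -14], [-15, -13]].
Dividing each entry by -314 and reducing:
P⁻¹ =
[   -4/157     7/157 ]
[   15/314    13/314 ]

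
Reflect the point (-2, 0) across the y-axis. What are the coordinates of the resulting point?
(2, 0)

Reflection across y-axis: (-2, 0) → (2, 0)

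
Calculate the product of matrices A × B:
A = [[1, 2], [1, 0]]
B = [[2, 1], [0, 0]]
[[2, 1], [2, 1]]

Matrix multiplication:
C[0][0] = 1×2 + 2×0 = 2
C[0][1] = 1×1 + 2×0 = 1
C[1][0] = 1×2 + 0×0 = 2
C[1][1] = 1×1 + 0×0 = 1
Result: [[2, 1], [2, 1]]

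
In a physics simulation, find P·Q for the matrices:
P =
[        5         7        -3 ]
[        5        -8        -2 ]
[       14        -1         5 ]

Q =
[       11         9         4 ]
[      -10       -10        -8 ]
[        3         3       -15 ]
PQ =
[      -24       -34         9 ]
[      129       119       114 ]
[      179       151       -11 ]

Matrix multiplication: (PQ)[i][j] = sum over k of P[i][k] * Q[k][j].
  (PQ)[0][0] = (5)*(11) + (7)*(-10) + (-3)*(3) = -24
  (PQ)[0][1] = (5)*(9) + (7)*(-10) + (-3)*(3) = -34
  (PQ)[0][2] = (5)*(4) + (7)*(-8) + (-3)*(-15) = 9
  (PQ)[1][0] = (5)*(11) + (-8)*(-10) + (-2)*(3) = 129
  (PQ)[1][1] = (5)*(9) + (-8)*(-10) + (-2)*(3) = 119
  (PQ)[1][2] = (5)*(4) + (-8)*(-8) + (-2)*(-15) = 114
  (PQ)[2][0] = (14)*(11) + (-1)*(-10) + (5)*(3) = 179
  (PQ)[2][1] = (14)*(9) + (-1)*(-10) + (5)*(3) = 151
  (PQ)[2][2] = (14)*(4) + (-1)*(-8) + (5)*(-15) = -11
PQ =
[      -24       -34         9 ]
[      129       119       114 ]
[      179       151       -11 ]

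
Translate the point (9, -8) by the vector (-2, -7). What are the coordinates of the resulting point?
(7, -15)

Translation by (-2, -7):
x' = 9 + -2 = 7
y' = -8 + -7 = -15
Homogeneous matrix: [[1, 0, -2], [0, 1, -7], [0, 0, 1]]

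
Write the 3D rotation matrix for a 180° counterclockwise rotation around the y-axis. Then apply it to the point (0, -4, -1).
R = [[-1, 0, 0], [0, 1, 0], [0, 0, -1]]; R·(0, -4, -1) = (0, -4, 1)

Rotation matrix for 180° around y-axis:
cos(180°) = -1, sin(180°) = 0
R = [[-1, 0, 0], [0, 1, 0], [0, 0, -1]]
Apply to (0, -4, -1): R·[0, -4, -1]ᵀ = (0, -4, 1)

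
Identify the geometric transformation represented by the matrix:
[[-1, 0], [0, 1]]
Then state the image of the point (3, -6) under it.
reflection across the y-axis; image of (3, -6) is (-3, -6)

This is a symmetric orthogonal matrix with determinant -1, which characterizes a reflection in ℝ².
The matrix [[-1, 0], [0, 1]] represents: reflection across the y-axis.
Applying it to (3, -6): [-1·3 + 0·-6, 0·3 + 1·-6] = (-3, -6).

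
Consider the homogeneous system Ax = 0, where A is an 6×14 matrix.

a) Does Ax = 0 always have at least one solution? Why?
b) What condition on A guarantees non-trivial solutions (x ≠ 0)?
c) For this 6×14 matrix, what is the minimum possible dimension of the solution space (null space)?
a) Yes, x = 0 is always a solution. b) When A has linearly dependent columns (rank < n). c) Minimum nullity = 8.

a) x = 0 satisfies A·0 = 0, so the zero vector is always a solution.
b) Non-trivial solutions exist iff the columns of A are linearly dependent, equivalently rank(A) < n (the number of columns).
c) By rank-nullity, rank(A) + nullity(A) = n = 14. Since A has only 6 rows, rank(A) ≤ 6, so nullity(A) ≥ 14 - 6 = 8.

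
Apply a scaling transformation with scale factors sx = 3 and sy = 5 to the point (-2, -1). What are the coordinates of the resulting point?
(-6, -5)

Scaling matrix:
[[3, 0], [0, 5]]
Result: (-2 × 3, -1 × 5) = (-6, -5)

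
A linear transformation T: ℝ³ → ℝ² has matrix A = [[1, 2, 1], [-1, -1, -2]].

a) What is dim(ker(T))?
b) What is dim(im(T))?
dim(ker) = 1, dim(im) = 2

The two rows are not scalar multiples of one another (no single k satisfies row 2 = k × row 1), so they are linearly independent.
Thus rank(A) = 2.
dim(im(T)) = rank(A) = 2.
By the rank-nullity theorem applied to T: ℝ³ → ℝ², rank(A) + nullity(A) = 3 (the domain dimension), so dim(ker(T)) = 3 - 2 = 1.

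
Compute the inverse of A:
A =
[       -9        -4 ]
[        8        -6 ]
det(A) = 86
A⁻¹ =
[    -3/43      2/43 ]
[    -4/43     -9/86 ]

For a 2×2 matrix A = [[a, b], [c, d]] with det(A) ≠ 0, A⁻¹ = (1/det(A)) * [[d, -b], [-c, a]].
det(A) = (-9)*(-6) - (-4)*(8) = 54 + 32 = 86.
A⁻¹ = (1/86) * [[-6, 4], [-8, -9]].
Dividing each entry by 86 and reducing:
A⁻¹ =
[    -3/43      2/43 ]
[    -4/43     -9/86 ]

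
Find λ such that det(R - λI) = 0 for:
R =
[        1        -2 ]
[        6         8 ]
λ = 4, 5

Solve det(R - λI) = 0. For a 2×2 matrix the characteristic equation is λ² - (trace)λ + det = 0.
trace(R) = a + d = 1 + 8 = 9.
det(R) = a*d - b*c = (1)*(8) - (-2)*(6) = 8 + 12 = 20.
Characteristic equation: λ² - (9)λ + (20) = 0.
Discriminant = (9)² - 4*(20) = 81 - 80 = 1.
λ = (9 ± √1) / 2 = (9 ± 1) / 2 = 4, 5.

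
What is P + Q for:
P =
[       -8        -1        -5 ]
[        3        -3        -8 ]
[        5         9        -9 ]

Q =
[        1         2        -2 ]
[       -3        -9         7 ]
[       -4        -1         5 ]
P + Q =
[       -7         1        -7 ]
[        0       -12        -1 ]
[        1         8        -4 ]

Matrix addition is elementwise: (P+Q)[i][j] = P[i][j] + Q[i][j].
  (P+Q)[0][0] = (-8) + (1) = -7
  (P+Q)[0][1] = (-1) + (2) = 1
  (P+Q)[0][2] = (-5) + (-2) = -7
  (P+Q)[1][0] = (3) + (-3) = 0
  (P+Q)[1][1] = (-3) + (-9) = -12
  (P+Q)[1][2] = (-8) + (7) = -1
  (P+Q)[2][0] = (5) + (-4) = 1
  (P+Q)[2][1] = (9) + (-1) = 8
  (P+Q)[2][2] = (-9) + (5) = -4
P + Q =
[       -7         1        -7 ]
[        0       -12        -1 ]
[        1         8        -4 ]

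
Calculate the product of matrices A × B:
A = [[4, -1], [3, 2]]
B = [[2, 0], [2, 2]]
[[6, -2], [10, 4]]

Matrix multiplication:
C[0][0] = 4×2 + -1×2 = 6
C[0][1] = 4×0 + -1×2 = -2
C[1][0] = 3×2 + 2×2 = 10
C[1][1] = 3×0 + 2×2 = 4
Result: [[6, -2], [10, 4]]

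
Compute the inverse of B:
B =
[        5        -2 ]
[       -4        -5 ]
det(B) = -33
B⁻¹ =
[     5/33     -2/33 ]
[    -4/33     -5/33 ]

For a 2×2 matrix B = [[a, b], [c, d]] with det(B) ≠ 0, B⁻¹ = (1/det(B)) * [[d, -b], [-c, a]].
det(B) = (5)*(-5) - (-2)*(-4) = -25 - 8 = -33.
B⁻¹ = (1/-33) * [[-5, 2], [4, 5]].
Dividing each entry by -33 and reducing:
B⁻¹ =
[     5/33     -2/33 ]
[    -4/33     -5/33 ]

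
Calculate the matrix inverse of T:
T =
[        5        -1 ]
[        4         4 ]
det(T) = 24
T⁻¹ =
[      1/6      1/24 ]
[     -1/6      5/24 ]

For a 2×2 matrix T = [[a, b], [c, d]] with det(T) ≠ 0, T⁻¹ = (1/det(T)) * [[d, -b], [-c, a]].
det(T) = (5)*(4) - (-1)*(4) = 20 + 4 = 24.
T⁻¹ = (1/24) * [[4, 1], [-4, 5]].
Dividing each entry by 24 and reducing:
T⁻¹ =
[      1/6      1/24 ]
[     -1/6      5/24 ]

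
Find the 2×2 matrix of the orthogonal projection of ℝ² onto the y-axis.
[[0, 0], [0, 1]]

The orthogonal projection onto the line spanned by a nonzero vector u = (a, b) has matrix P = (u uᵀ) / (uᵀ u) = (1/(a² + b²)) · [[a², ab], [ab, b²]].
Here u = (0, 1), so a² + b² = 0 + 1 = 1.
P = (1/1) · [[0, 0], [0, 1]] = [[0, 0], [0, 1]].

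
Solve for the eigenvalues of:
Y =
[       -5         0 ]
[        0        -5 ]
λ = -5, -5

Solve det(Y - λI) = 0. For a 2×2 matrix the characteristic equation is λ² - (trace)λ + det = 0.
trace(Y) = a + d = -5 - 5 = -10.
det(Y) = a*d - b*c = (-5)*(-5) - (0)*(0) = 25 - 0 = 25.
Characteristic equation: λ² - (-10)λ + (25) = 0.
Discriminant = (-10)² - 4*(25) = 100 - 100 = 0.
λ = (-10 ± √0) / 2 = (-10 ± 0) / 2 = -5, -5.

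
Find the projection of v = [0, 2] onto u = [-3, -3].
[1, 1]

The projection of v onto u is proj_u(v) = ((v·u) / (u·u)) · u.
v·u = (0)*(-3) + (2)*(-3) = -6.
u·u = (-3)*(-3) + (-3)*(-3) = 18.
coefficient = -6 / 18 = -1/3.
proj_u(v) = -1/3 · [-3, -3] = [1, 1].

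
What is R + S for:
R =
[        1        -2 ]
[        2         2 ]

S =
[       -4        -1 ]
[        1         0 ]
R + S =
[       -3        -3 ]
[        3         2 ]

Matrix addition is elementwise: (R+S)[i][j] = R[i][j] + S[i][j].
  (R+S)[0][0] = (1) + (-4) = -3
  (R+S)[0][1] = (-2) + (-1) = -3
  (R+S)[1][0] = (2) + (1) = 3
  (R+S)[1][1] = (2) + (0) = 2
R + S =
[       -3        -3 ]
[        3         2 ]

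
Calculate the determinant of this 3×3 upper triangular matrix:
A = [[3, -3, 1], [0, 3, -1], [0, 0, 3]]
27

The determinant of a triangular matrix is the product of its diagonal entries (the off-diagonal entries above the diagonal do not affect it).
det(A) = (3) * (3) * (3) = 27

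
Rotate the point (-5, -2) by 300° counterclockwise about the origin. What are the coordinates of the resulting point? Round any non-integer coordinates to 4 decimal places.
(-4.2321, 3.3301)

Rotation matrix R(θ) = [[cos θ, -sin θ], [sin θ, cos θ]]; for θ = 300°:
R = [[1/2, √3/2], [-√3/2, 1/2]]
Result: R × [-5, -2]ᵀ = [1/2·-5 + (√3/2)·-2, -√3/2·-5 + (1/2)·-2]ᵀ = (-4.2321, 3.3301)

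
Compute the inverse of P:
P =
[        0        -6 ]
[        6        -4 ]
det(P) = 36
P⁻¹ =
[     -1/9       1/6 ]
[     -1/6         0 ]

For a 2×2 matrix P = [[a, b], [c, d]] with det(P) ≠ 0, P⁻¹ = (1/det(P)) * [[d, -b], [-c, a]].
det(P) = (0)*(-4) - (-6)*(6) = 0 + 36 = 36.
P⁻¹ = (1/36) * [[-4, 6], [-6, 0]].
Dividing each entry by 36 and reducing:
P⁻¹ =
[     -1/9       1/6 ]
[     -1/6         0 ]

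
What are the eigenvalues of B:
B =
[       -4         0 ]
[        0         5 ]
λ = -4, 5

Solve det(B - λI) = 0. For a 2×2 matrix the characteristic equation is λ² - (trace)λ + det = 0.
trace(B) = a + d = -4 + 5 = 1.
det(B) = a*d - b*c = (-4)*(5) - (0)*(0) = -20 - 0 = -20.
Characteristic equation: λ² - (1)λ + (-20) = 0.
Discriminant = (1)² - 4*(-20) = 1 + 80 = 81.
λ = (1 ± √81) / 2 = (1 ± 9) / 2 = -4, 5.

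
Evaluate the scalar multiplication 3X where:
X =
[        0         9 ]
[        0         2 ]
3X =
[        0        27 ]
[        0         6 ]

Scalar multiplication is elementwise: (3X)[i][j] = 3 * X[i][j].
  (3X)[0][0] = 3 * (0) = 0
  (3X)[0][1] = 3 * (9) = 27
  (3X)[1][0] = 3 * (0) = 0
  (3X)[1][1] = 3 * (2) = 6
3X =
[        0        27 ]
[        0         6 ]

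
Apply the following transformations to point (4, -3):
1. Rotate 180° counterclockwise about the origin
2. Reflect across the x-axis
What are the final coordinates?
(-4, -3)

Step 1: Rotate 180° → (-4, 3)
Step 2: Reflect across the x-axis → (-4, -3)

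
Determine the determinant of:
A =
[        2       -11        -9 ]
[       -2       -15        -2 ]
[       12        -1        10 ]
det(A) = -1898

Expand along row 0 (cofactor expansion): det(A) = a*(e*i - f*h) - b*(d*i - f*g) + c*(d*h - e*g), where the 3×3 is [[a, b, c], [d, e, f], [g, h, i]].
Minor M_00 = (-15)*(10) - (-2)*(-1) = -150 - 2 = -152.
Minor M_01 = (-2)*(10) - (-2)*(12) = -20 + 24 = 4.
Minor M_02 = (-2)*(-1) - (-15)*(12) = 2 + 180 = 182.
det(A) = (2)*(-152) - (-11)*(4) + (-9)*(182) = -304 + 44 - 1638 = -1898.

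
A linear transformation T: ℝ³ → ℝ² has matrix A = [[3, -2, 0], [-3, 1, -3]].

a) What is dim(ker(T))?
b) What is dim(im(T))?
dim(ker) = 1, dim(im) = 2

The two rows are not scalar multiples of one another (no single k satisfies row 2 = k × row 1), so they are linearly independent.
Thus rank(A) = 2.
dim(im(T)) = rank(A) = 2.
By the rank-nullity theorem applied to T: ℝ³ → ℝ², rank(A) + nullity(A) = 3 (the domain dimension), so dim(ker(T)) = 3 - 2 = 1.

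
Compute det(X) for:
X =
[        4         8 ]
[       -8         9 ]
det(X) = 100

For a 2×2 matrix [[a, b], [c, d]], det = a*d - b*c.
det(X) = (4)*(9) - (8)*(-8) = 36 + 64 = 100.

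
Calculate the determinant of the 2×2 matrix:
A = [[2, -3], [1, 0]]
3

For A = [[a, b], [c, d]], det(A) = a*d - b*c.
det(A) = (2)*(0) - (-3)*(1) = 0 - -3 = 3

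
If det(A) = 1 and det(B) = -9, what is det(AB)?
-9

Use the multiplicative property of determinants: det(AB) = det(A)*det(B).
det(AB) = (1)*(-9) = -9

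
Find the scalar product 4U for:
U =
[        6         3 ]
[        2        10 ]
4U =
[       24        12 ]
[        8        40 ]

Scalar multiplication is elementwise: (4U)[i][j] = 4 * U[i][j].
  (4U)[0][0] = 4 * (6) = 24
  (4U)[0][1] = 4 * (3) = 12
  (4U)[1][0] = 4 * (2) = 8
  (4U)[1][1] = 4 * (10) = 40
4U =
[       24        12 ]
[        8        40 ]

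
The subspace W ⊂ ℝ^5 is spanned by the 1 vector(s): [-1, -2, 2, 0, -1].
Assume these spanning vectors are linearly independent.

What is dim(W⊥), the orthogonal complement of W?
dim(W⊥) = 4

For any subspace W of ℝ^n, dim(W) + dim(W⊥) = n (the whole-space dimension).
Here the given 1 vectors are linearly independent, so dim(W) = 1.
Thus dim(W⊥) = n - dim(W) = 5 - 1 = 4.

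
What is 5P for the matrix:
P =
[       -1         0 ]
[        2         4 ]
5P =
[       -5         0 ]
[       10        20 ]

Scalar multiplication is elementwise: (5P)[i][j] = 5 * P[i][j].
  (5P)[0][0] = 5 * (-1) = -5
  (5P)[0][1] = 5 * (0) = 0
  (5P)[1][0] = 5 * (2) = 10
  (5P)[1][1] = 5 * (4) = 20
5P =
[       -5         0 ]
[       10        20 ]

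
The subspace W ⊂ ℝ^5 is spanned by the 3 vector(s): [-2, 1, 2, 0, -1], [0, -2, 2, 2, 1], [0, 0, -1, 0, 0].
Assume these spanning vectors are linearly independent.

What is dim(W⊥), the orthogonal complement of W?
dim(W⊥) = 2

For any subspace W of ℝ^n, dim(W) + dim(W⊥) = n (the whole-space dimension).
Here the given 3 vectors are linearly independent, so dim(W) = 3.
Thus dim(W⊥) = n - dim(W) = 5 - 3 = 2.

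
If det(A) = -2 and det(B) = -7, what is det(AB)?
14

Use the multiplicative property of determinants: det(AB) = det(A)*det(B).
det(AB) = (-2)*(-7) = 14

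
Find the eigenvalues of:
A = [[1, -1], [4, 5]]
λ = 3, 3

Solve det(A - λI) = 0. For a 2×2 matrix this is λ² - (trace)λ + det = 0.
trace(A) = 1 + 5 = 6.
det(A) = (1)*(5) - (-1)*(4) = 5 + 4 = 9.
Characteristic equation: λ² - (6)λ + (9) = 0.
Discriminant: (6)² - 4*(9) = 36 - 36 = 0.
Roots: λ = (6 ± √0) / 2 = 3, 3.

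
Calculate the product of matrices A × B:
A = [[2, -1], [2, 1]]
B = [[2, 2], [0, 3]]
[[4, 1], [4, 7]]

Matrix multiplication:
C[0][0] = 2×2 + -1×0 = 4
C[0][1] = 2×2 + -1×3 = 1
C[1][0] = 2×2 + 1×0 = 4
C[1][1] = 2×2 + 1×3 = 7
Result: [[4, 1], [4, 7]]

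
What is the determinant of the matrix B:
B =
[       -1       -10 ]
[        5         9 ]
det(B) = 41

For a 2×2 matrix [[a, b], [c, d]], det = a*d - b*c.
det(B) = (-1)*(9) - (-10)*(5) = -9 + 50 = 41.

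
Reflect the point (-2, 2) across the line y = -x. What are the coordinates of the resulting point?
(-2, 2)

Reflection across line y = -x: (-2, 2) → (-2, 2)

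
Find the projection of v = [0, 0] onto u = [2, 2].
[0, 0]

The projection of v onto u is proj_u(v) = ((v·u) / (u·u)) · u.
v·u = (0)*(2) + (0)*(2) = 0.
u·u = (2)*(2) + (2)*(2) = 8.
coefficient = 0 / 8 = 0.
proj_u(v) = 0 · [2, 2] = [0, 0].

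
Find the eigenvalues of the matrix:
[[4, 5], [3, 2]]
λ = -1 and λ = 7

Characteristic equation: det(A - λI) = 0
λ² - (trace)λ + (det) = 0
λ² - (6)λ + (-7) = 0
λ² - 6λ - 7 = 0
Solving: λ = -1, 7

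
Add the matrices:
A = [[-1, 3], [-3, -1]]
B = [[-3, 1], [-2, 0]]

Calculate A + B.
[[-4, 4], [-5, -1]]

Add corresponding elements:
(-1)+(-3)=-4
(3)+(1)=4
(-3)+(-2)=-5
(-1)+(0)=-1
A + B = [[-4, 4], [-5, -1]]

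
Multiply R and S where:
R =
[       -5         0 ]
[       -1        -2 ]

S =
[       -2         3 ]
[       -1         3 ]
RS =
[       10       -15 ]
[        4        -9 ]

Matrix multiplication: (RS)[i][j] = sum over k of R[i][k] * S[k][j].
  (RS)[0][0] = (-5)*(-2) + (0)*(-1) = 10
  (RS)[0][1] = (-5)*(3) + (0)*(3) = -15
  (RS)[1][0] = (-1)*(-2) + (-2)*(-1) = 4
  (RS)[1][1] = (-1)*(3) + (-2)*(3) = -9
RS =
[       10       -15 ]
[        4        -9 ]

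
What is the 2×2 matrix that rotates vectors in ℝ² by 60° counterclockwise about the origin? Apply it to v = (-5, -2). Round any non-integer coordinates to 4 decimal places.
R = [[1/2, -√3/2], [√3/2, 1/2]]; R·v = (-0.7679, -5.3301)

A counterclockwise rotation by angle θ in ℝ² has matrix R(θ) = [[cos θ, -sin θ], [sin θ, cos θ]].
For θ = 60°: cos θ = 1/2, sin θ = √3/2.
R(60°) = [[1/2, -√3/2], [√3/2, 1/2]].
R·v = [1/2·-5 + (-√3/2)·-2, √3/2·-5 + 1/2·-2] = (-0.7679, -5.3301).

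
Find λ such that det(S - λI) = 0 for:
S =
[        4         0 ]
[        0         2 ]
λ = 2, 4

Solve det(S - λI) = 0. For a 2×2 matrix the characteristic equation is λ² - (trace)λ + det = 0.
trace(S) = a + d = 4 + 2 = 6.
det(S) = a*d - b*c = (4)*(2) - (0)*(0) = 8 - 0 = 8.
Characteristic equation: λ² - (6)λ + (8) = 0.
Discriminant = (6)² - 4*(8) = 36 - 32 = 4.
λ = (6 ± √4) / 2 = (6 ± 2) / 2 = 2, 4.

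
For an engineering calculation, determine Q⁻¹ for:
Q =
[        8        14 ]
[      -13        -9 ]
det(Q) = 110
Q⁻¹ =
[   -9/110     -7/55 ]
[   13/110      4/55 ]

For a 2×2 matrix Q = [[a, b], [c, d]] with det(Q) ≠ 0, Q⁻¹ = (1/det(Q)) * [[d, -b], [-c, a]].
det(Q) = (8)*(-9) - (14)*(-13) = -72 + 182 = 110.
Q⁻¹ = (1/110) * [[-9, -14], [13, 8]].
Dividing each entry by 110 and reducing:
Q⁻¹ =
[   -9/110     -7/55 ]
[   13/110      4/55 ]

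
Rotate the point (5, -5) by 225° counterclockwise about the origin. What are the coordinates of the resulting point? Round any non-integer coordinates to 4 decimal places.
(-7.0711, 0.0000)

Rotation matrix R(θ) = [[cos θ, -sin θ], [sin θ, cos θ]]; for θ = 225°:
R = [[-√2/2, √2/2], [-√2/2, -√2/2]]
Result: R × [5, -5]ᵀ = [-√2/2·5 + (√2/2)·-5, -√2/2·5 + (-√2/2)·-5]ᵀ = (-7.0711, 0.0000)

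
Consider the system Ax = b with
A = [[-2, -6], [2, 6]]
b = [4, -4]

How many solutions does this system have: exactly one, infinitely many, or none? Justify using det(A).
Infinitely many solutions

det(A) = (-2)*(6) - (-6)*(2) = 0, so A is singular (column 2 is 3 times column 1).
b = [4, -4] = -2 * column 1 of A, so b lies in the column space of A.
A singular matrix whose right-hand side is in its column space gives a 1-parameter family of solutions — infinitely many.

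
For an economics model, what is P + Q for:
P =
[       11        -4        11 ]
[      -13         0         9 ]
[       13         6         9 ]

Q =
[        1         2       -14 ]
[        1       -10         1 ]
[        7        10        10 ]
P + Q =
[       12        -2        -3 ]
[      -12       -10        10 ]
[       20        16        19 ]

Matrix addition is elementwise: (P+Q)[i][j] = P[i][j] + Q[i][j].
  (P+Q)[0][0] = (11) + (1) = 12
  (P+Q)[0][1] = (-4) + (2) = -2
  (P+Q)[0][2] = (11) + (-14) = -3
  (P+Q)[1][0] = (-13) + (1) = -12
  (P+Q)[1][1] = (0) + (-10) = -10
  (P+Q)[1][2] = (9) + (1) = 10
  (P+Q)[2][0] = (13) + (7) = 20
  (P+Q)[2][1] = (6) + (10) = 16
  (P+Q)[2][2] = (9) + (10) = 19
P + Q =
[       12        -2        -3 ]
[      -12       -10        10 ]
[       20        16        19 ]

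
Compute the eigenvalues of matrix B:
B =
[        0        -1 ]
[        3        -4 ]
λ = -3, -1

Solve det(B - λI) = 0. For a 2×2 matrix the characteristic equation is λ² - (trace)λ + det = 0.
trace(B) = a + d = 0 - 4 = -4.
det(B) = a*d - b*c = (0)*(-4) - (-1)*(3) = 0 + 3 = 3.
Characteristic equation: λ² - (-4)λ + (3) = 0.
Discriminant = (-4)² - 4*(3) = 16 - 12 = 4.
λ = (-4 ± √4) / 2 = (-4 ± 2) / 2 = -3, -1.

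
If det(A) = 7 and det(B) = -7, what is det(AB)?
-49

Use the multiplicative property of determinants: det(AB) = det(A)*det(B).
det(AB) = (7)*(-7) = -49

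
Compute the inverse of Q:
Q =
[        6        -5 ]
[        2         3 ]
det(Q) = 28
Q⁻¹ =
[     3/28      5/28 ]
[    -1/14      3/14 ]

For a 2×2 matrix Q = [[a, b], [c, d]] with det(Q) ≠ 0, Q⁻¹ = (1/det(Q)) * [[d, -b], [-c, a]].
det(Q) = (6)*(3) - (-5)*(2) = 18 + 10 = 28.
Q⁻¹ = (1/28) * [[3, 5], [-2, 6]].
Dividing each entry by 28 and reducing:
Q⁻¹ =
[     3/28      5/28 ]
[    -1/14      3/14 ]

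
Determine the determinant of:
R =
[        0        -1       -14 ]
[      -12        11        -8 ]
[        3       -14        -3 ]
det(R) = -1830

Expand along row 0 (cofactor expansion): det(R) = a*(e*i - f*h) - b*(d*i - f*g) + c*(d*h - e*g), where the 3×3 is [[a, b, c], [d, e, f], [g, h, i]].
Minor M_00 = (11)*(-3) - (-8)*(-14) = -33 - 112 = -145.
Minor M_01 = (-12)*(-3) - (-8)*(3) = 36 + 24 = 60.
Minor M_02 = (-12)*(-14) - (11)*(3) = 168 - 33 = 135.
det(R) = (0)*(-145) - (-1)*(60) + (-14)*(135) = 0 + 60 - 1890 = -1830.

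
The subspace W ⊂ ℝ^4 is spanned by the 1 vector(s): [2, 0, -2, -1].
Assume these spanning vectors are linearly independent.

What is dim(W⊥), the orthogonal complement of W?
dim(W⊥) = 3

For any subspace W of ℝ^n, dim(W) + dim(W⊥) = n (the whole-space dimension).
Here the given 1 vectors are linearly independent, so dim(W) = 1.
Thus dim(W⊥) = n - dim(W) = 4 - 1 = 3.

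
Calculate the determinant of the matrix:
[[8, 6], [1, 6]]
42

For a 2×2 matrix [[a, b], [c, d]], det = ad - bc
det = (8)(6) - (6)(1) = 48 - 6 = 42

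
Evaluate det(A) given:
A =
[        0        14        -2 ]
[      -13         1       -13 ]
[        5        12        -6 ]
det(A) = -1680

Expand along row 0 (cofactor expansion): det(A) = a*(e*i - f*h) - b*(d*i - f*g) + c*(d*h - e*g), where the 3×3 is [[a, b, c], [d, e, f], [g, h, i]].
Minor M_00 = (1)*(-6) - (-13)*(12) = -6 + 156 = 150.
Minor M_01 = (-13)*(-6) - (-13)*(5) = 78 + 65 = 143.
Minor M_02 = (-13)*(12) - (1)*(5) = -156 - 5 = -161.
det(A) = (0)*(150) - (14)*(143) + (-2)*(-161) = 0 - 2002 + 322 = -1680.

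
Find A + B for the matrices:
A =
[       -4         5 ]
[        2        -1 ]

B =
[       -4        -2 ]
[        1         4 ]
A + B =
[       -8         3 ]
[        3         3 ]

Matrix addition is elementwise: (A+B)[i][j] = A[i][j] + B[i][j].
  (A+B)[0][0] = (-4) + (-4) = -8
  (A+B)[0][1] = (5) + (-2) = 3
  (A+B)[1][0] = (2) + (1) = 3
  (A+B)[1][1] = (-1) + (4) = 3
A + B =
[       -8         3 ]
[        3         3 ]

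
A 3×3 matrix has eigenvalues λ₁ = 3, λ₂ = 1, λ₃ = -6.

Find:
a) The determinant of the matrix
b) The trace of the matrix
det = -18, trace = -2

Two standard eigenvalue identities:
- det(A) equals the product of the eigenvalues (counted with multiplicity).
- trace(A) equals the sum of the eigenvalues.
det(A) = (3)*(1)*(-6) = -18.
trace(A) = 3 + 1 - 6 = -2.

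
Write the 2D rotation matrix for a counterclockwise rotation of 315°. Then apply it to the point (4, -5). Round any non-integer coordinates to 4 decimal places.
R = [[√2/2, √2/2], [-√2/2, √2/2]]; R·(4, -5) = (-0.7071, -6.3640)

Rotation matrix formula: R(θ) = [[cos θ, -sin θ], [sin θ, cos θ]]
For θ = 315°:
cos(315°) = √2/2
sin(315°) = -√2/2
R = [[√2/2, √2/2], [-√2/2, √2/2]]
Apply to (4, -5): [√2/2·4 + (√2/2)·-5, -√2/2·4 + √2/2·-5] = (-0.7071, -6.3640)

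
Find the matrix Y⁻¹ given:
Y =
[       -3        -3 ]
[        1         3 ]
det(Y) = -6
Y⁻¹ =
[     -1/2      -1/2 ]
[      1/6       1/2 ]

For a 2×2 matrix Y = [[a, b], [c, d]] with det(Y) ≠ 0, Y⁻¹ = (1/det(Y)) * [[d, -b], [-c, a]].
det(Y) = (-3)*(3) - (-3)*(1) = -9 + 3 = -6.
Y⁻¹ = (1/-6) * [[3, 3], [-1, -3]].
Dividing each entry by -6 and reducing:
Y⁻¹ =
[     -1/2      -1/2 ]
[      1/6       1/2 ]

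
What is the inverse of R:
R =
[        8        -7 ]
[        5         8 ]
det(R) = 99
R⁻¹ =
[     8/99      7/99 ]
[    -5/99      8/99 ]

For a 2×2 matrix R = [[a, b], [c, d]] with det(R) ≠ 0, R⁻¹ = (1/det(R)) * [[d, -b], [-c, a]].
det(R) = (8)*(8) - (-7)*(5) = 64 + 35 = 99.
R⁻¹ = (1/99) * [[8, 7], [-5, 8]].
Dividing each entry by 99 and reducing:
R⁻¹ =
[     8/99      7/99 ]
[    -5/99      8/99 ]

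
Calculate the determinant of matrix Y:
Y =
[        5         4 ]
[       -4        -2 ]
det(Y) = 6

For a 2×2 matrix [[a, b], [c, d]], det = a*d - b*c.
det(Y) = (5)*(-2) - (4)*(-4) = -10 + 16 = 6.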